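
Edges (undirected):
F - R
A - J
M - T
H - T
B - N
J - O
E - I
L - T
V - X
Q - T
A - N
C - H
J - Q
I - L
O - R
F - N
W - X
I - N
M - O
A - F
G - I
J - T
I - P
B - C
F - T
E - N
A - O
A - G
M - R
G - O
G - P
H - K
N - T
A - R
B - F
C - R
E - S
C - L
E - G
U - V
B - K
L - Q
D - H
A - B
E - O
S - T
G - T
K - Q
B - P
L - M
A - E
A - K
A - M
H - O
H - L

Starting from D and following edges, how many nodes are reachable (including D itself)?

20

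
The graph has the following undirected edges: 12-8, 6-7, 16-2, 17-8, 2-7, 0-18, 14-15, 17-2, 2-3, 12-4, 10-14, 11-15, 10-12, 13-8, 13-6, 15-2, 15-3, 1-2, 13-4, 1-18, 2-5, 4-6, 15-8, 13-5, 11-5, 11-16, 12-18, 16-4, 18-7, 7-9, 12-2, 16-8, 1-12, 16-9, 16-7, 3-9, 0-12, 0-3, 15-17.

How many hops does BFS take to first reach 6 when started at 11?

3

Level 0: 11
Level 1: 5, 15, 16
Level 2: 2, 3, 4, 7, 8, 9, 13, 14, 17
Level 3: 0, 1, 6, 10, 12, 18
6 first appears at level 3.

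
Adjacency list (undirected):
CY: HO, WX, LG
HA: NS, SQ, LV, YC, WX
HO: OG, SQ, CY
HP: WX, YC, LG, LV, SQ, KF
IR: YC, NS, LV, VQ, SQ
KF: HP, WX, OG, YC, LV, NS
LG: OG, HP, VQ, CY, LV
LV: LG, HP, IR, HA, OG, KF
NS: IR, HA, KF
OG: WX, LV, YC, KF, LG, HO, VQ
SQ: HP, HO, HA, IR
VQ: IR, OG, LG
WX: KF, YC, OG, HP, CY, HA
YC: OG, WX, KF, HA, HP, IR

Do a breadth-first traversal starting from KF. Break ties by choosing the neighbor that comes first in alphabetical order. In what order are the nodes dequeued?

Visit KF; enqueue HP, LV, NS, OG, WX, YC → queue [HP, LV, NS, OG, WX, YC]
Visit HP; enqueue LG, SQ → queue [LV, NS, OG, WX, YC, LG, SQ]
Visit LV; enqueue HA, IR → queue [NS, OG, WX, YC, LG, SQ, HA, IR]
Visit NS → queue [OG, WX, YC, LG, SQ, HA, IR]
Visit OG; enqueue HO, VQ → queue [WX, YC, LG, SQ, HA, IR, HO, VQ]
Visit WX; enqueue CY → queue [YC, LG, SQ, HA, IR, HO, VQ, CY]
Visit YC → queue [LG, SQ, HA, IR, HO, VQ, CY]
Visit LG → queue [SQ, HA, IR, HO, VQ, CY]
Visit SQ → queue [HA, IR, HO, VQ, CY]
Visit HA → queue [IR, HO, VQ, CY]
Visit IR → queue [HO, VQ, CY]
Visit HO → queue [VQ, CY]
Visit VQ → queue [CY]
Visit CY → queue []

KF, HP, LV, NS, OG, WX, YC, LG, SQ, HA, IR, HO, VQ, CY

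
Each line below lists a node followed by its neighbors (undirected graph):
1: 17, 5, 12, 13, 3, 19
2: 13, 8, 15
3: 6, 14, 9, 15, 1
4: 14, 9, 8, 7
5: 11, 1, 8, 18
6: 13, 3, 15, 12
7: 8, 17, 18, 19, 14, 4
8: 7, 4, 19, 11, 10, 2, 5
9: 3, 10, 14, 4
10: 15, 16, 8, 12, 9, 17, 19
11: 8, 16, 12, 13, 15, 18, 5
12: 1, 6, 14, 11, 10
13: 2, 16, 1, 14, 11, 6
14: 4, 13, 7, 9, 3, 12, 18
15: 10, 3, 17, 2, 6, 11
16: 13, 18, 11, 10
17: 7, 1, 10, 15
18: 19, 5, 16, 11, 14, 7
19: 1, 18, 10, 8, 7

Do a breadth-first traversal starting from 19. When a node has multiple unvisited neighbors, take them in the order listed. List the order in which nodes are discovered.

Visit 19; enqueue 1, 18, 10, 8, 7 → queue [1, 18, 10, 8, 7]
Visit 1; enqueue 17, 5, 12, 13, 3 → queue [18, 10, 8, 7, 17, 5, 12, 13, 3]
Visit 18; enqueue 16, 11, 14 → queue [10, 8, 7, 17, 5, 12, 13, 3, 16, 11, 14]
Visit 10; enqueue 15, 9 → queue [8, 7, 17, 5, 12, 13, 3, 16, 11, 14, 15, 9]
Visit 8; enqueue 4, 2 → queue [7, 17, 5, 12, 13, 3, 16, 11, 14, 15, 9, 4, 2]
Visit 7 → queue [17, 5, 12, 13, 3, 16, 11, 14, 15, 9, 4, 2]
Visit 17 → queue [5, 12, 13, 3, 16, 11, 14, 15, 9, 4, 2]
Visit 5 → queue [12, 13, 3, 16, 11, 14, 15, 9, 4, 2]
Visit 12; enqueue 6 → queue [13, 3, 16, 11, 14, 15, 9, 4, 2, 6]
Visit 13 → queue [3, 16, 11, 14, 15, 9, 4, 2, 6]
Visit 3 → queue [16, 11, 14, 15, 9, 4, 2, 6]
Visit 16 → queue [11, 14, 15, 9, 4, 2, 6]
Visit 11 → queue [14, 15, 9, 4, 2, 6]
Visit 14 → queue [15, 9, 4, 2, 6]
Visit 15 → queue [9, 4, 2, 6]
Visit 9 → queue [4, 2, 6]
Visit 4 → queue [2, 6]
Visit 2 → queue [6]
Visit 6 → queue []

19 → 1 → 18 → 10 → 8 → 7 → 17 → 5 → 12 → 13 → 3 → 16 → 11 → 14 → 15 → 9 → 4 → 2 → 6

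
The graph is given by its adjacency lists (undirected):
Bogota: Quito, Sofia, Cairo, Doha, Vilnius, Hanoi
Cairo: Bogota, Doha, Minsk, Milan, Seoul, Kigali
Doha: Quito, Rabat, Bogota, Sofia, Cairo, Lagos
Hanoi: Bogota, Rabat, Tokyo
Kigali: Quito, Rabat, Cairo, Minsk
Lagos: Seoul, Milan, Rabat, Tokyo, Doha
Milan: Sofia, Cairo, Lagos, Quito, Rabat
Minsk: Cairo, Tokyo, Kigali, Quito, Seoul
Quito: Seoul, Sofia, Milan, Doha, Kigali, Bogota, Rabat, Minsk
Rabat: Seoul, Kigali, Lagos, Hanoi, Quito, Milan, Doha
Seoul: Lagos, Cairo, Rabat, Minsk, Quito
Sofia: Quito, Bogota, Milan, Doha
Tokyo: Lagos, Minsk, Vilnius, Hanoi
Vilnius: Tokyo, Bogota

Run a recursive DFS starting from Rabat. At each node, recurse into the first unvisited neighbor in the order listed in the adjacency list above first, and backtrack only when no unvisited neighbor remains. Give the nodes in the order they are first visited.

Visit Rabat
Rabat → Seoul
Seoul → Lagos
Lagos → Milan
Milan → Sofia
Sofia → Quito
Quito → Doha
Doha → Bogota
Bogota → Cairo
Cairo → Minsk
Minsk → Tokyo
Tokyo → Vilnius
Tokyo → Hanoi
Minsk → Kigali

Rabat Seoul Lagos Milan Sofia Quito Doha Bogota Cairo Minsk Tokyo Vilnius Hanoi Kigali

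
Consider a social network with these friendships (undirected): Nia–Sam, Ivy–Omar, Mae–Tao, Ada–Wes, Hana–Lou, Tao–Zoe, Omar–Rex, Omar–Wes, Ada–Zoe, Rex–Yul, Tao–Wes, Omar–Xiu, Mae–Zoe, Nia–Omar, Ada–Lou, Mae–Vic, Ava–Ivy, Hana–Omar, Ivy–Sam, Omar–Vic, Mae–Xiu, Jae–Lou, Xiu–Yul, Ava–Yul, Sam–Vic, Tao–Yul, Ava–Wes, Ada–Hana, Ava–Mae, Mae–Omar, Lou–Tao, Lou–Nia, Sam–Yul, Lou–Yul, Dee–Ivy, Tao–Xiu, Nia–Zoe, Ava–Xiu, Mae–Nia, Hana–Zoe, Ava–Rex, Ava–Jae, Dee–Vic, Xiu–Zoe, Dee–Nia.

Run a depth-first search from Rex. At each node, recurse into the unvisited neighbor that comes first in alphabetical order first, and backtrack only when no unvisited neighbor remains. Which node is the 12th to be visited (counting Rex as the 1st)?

Wes

Visit Rex
Rex → Ava
Ava → Ivy
Ivy → Dee
Dee → Nia
Nia → Lou
Lou → Ada
Ada → Hana
Hana → Omar
Omar → Mae
Mae → Tao
Tao → Wes
Tao → Xiu
Xiu → Yul
Yul → Sam
Sam → Vic
Xiu → Zoe
Lou → Jae

Visit order: Rex, Ava, Ivy, Dee, Nia, Lou, Ada, Hana, Omar, Mae, Tao, Wes, Xiu, Yul, Sam, Vic, Zoe, Jae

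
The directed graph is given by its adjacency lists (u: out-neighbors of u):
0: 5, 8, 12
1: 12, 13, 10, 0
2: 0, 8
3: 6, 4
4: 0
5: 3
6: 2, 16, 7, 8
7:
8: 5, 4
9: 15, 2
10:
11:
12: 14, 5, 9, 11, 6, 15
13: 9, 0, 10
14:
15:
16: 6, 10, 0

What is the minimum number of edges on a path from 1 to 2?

Level 0: 1
Level 1: 0, 10, 12, 13
Level 2: 5, 6, 8, 9, 11, 14, 15
Level 3: 2, 3, 4, 7, 16
2 first appears at level 3.

3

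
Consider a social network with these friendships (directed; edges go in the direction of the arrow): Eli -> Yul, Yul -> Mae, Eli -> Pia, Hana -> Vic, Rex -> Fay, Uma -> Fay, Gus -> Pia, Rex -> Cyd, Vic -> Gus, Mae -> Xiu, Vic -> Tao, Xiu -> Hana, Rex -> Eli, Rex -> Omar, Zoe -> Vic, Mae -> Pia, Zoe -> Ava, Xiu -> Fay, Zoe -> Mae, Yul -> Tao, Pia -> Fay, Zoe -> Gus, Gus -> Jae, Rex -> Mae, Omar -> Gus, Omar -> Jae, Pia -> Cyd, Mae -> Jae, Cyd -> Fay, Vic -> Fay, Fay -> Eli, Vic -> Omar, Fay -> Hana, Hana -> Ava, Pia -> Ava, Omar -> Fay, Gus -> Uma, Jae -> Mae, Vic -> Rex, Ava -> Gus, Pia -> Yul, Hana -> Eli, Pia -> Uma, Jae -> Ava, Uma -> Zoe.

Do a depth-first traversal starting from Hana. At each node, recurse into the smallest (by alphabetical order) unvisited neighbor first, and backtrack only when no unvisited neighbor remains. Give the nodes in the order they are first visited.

Hana, Ava, Gus, Jae, Mae, Pia, Cyd, Fay, Eli, Yul, Tao, Uma, Zoe, Vic, Omar, Rex, Xiu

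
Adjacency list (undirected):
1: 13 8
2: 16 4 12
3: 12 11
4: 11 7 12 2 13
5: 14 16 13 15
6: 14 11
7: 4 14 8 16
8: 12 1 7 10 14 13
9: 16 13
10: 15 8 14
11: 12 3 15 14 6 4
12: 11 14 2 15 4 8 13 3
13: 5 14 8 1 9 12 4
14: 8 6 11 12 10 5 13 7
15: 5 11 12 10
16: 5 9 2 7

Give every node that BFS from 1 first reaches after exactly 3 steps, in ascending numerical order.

2, 3, 6, 11, 15, 16

Level 0: 1
Level 1: 8, 13
Level 2: 4, 5, 7, 9, 10, 12, 14
Level 3: 2, 3, 6, 11, 15, 16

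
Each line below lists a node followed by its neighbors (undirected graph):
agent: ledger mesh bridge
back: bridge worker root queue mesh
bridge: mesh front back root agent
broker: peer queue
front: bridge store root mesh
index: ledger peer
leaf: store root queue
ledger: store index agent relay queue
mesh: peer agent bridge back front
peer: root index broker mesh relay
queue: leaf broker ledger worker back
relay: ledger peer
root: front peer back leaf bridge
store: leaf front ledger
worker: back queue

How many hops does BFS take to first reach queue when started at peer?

2

Level 0: peer
Level 1: broker, index, mesh, relay, root
Level 2: agent, back, bridge, front, leaf, ledger, queue
Level 3: store, worker
queue first appears at level 2.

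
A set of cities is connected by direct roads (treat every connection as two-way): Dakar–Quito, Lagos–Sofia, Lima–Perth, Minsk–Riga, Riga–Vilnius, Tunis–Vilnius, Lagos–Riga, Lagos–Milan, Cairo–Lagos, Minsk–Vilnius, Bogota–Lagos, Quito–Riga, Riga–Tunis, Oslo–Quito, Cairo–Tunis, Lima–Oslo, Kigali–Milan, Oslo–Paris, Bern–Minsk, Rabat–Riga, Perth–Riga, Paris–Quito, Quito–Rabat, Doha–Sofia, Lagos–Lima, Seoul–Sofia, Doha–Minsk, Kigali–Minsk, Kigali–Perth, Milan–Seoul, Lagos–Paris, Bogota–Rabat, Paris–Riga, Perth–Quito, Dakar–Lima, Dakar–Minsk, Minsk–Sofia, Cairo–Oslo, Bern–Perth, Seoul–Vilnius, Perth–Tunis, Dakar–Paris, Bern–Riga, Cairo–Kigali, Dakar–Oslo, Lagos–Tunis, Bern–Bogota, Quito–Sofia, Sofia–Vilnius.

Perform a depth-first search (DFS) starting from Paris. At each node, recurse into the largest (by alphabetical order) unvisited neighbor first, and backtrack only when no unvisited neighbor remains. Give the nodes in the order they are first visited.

Paris -> Riga -> Vilnius -> Tunis -> Perth -> Quito -> Sofia -> Seoul -> Milan -> Lagos -> Lima -> Oslo -> Dakar -> Minsk -> Kigali -> Cairo -> Doha -> Bern -> Bogota -> Rabat

Visit Paris
Paris → Riga
Riga → Vilnius
Vilnius → Tunis
Tunis → Perth
Perth → Quito
Quito → Sofia
Sofia → Seoul
Seoul → Milan
Milan → Lagos
Lagos → Lima
Lima → Oslo
Oslo → Dakar
Dakar → Minsk
Minsk → Kigali
Kigali → Cairo
Minsk → Doha
Minsk → Bern
Bern → Bogota
Bogota → Rabat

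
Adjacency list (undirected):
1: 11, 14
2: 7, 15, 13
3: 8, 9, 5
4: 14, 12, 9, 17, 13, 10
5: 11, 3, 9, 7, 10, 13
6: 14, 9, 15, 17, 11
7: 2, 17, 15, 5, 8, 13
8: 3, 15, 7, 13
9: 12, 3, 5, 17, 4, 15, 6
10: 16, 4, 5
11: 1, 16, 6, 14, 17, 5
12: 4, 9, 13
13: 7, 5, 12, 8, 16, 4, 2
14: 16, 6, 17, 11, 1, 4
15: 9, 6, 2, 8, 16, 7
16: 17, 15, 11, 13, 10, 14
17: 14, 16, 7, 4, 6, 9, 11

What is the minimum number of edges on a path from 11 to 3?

2

Level 0: 11
Level 1: 1, 5, 6, 14, 16, 17
Level 2: 3, 4, 7, 9, 10, 13, 15
Level 3: 2, 8, 12
3 first appears at level 2.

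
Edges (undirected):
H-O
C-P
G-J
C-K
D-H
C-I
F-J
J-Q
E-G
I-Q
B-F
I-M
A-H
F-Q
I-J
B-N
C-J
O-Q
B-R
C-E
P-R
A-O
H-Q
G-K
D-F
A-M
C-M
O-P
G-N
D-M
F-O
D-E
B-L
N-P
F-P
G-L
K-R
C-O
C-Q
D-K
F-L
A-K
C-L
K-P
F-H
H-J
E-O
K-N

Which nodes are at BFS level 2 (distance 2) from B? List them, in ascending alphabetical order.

Level 0: B
Level 1: F, L, N, R
Level 2: C, D, G, H, J, K, O, P, Q
Level 3: A, E, I, M

C, D, G, H, J, K, O, P, Q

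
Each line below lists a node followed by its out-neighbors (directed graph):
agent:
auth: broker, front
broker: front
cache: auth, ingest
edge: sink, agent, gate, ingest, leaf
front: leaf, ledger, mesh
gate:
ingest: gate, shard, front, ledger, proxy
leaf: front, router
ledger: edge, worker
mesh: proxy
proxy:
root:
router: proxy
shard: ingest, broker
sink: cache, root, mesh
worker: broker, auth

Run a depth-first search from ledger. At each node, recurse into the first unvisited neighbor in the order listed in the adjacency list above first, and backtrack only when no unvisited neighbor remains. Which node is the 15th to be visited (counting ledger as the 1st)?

Visit ledger
ledger → edge
edge → sink
sink → cache
cache → auth
auth → broker
broker → front
front → leaf
leaf → router
router → proxy
front → mesh
cache → ingest
ingest → gate
ingest → shard
sink → root
edge → agent
ledger → worker

Visit order: ledger, edge, sink, cache, auth, broker, front, leaf, router, proxy, mesh, ingest, gate, shard, root, agent, worker

root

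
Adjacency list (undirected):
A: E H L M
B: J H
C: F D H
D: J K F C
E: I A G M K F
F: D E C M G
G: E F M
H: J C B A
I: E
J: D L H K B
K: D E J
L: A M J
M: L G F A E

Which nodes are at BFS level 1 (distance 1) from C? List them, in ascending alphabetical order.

D, F, H

Level 0: C
Level 1: D, F, H
Level 2: A, B, E, G, J, K, M
Level 3: I, L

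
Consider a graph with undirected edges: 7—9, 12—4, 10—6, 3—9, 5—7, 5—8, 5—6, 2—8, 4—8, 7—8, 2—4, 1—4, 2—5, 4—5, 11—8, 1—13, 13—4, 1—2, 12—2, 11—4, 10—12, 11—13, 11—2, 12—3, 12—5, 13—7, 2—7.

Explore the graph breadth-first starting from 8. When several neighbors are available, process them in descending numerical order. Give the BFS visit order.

8 11 7 5 4 2 13 9 12 6 1 3 10

Visit 8; enqueue 11, 7, 5, 4, 2 → queue [11, 7, 5, 4, 2]
Visit 11; enqueue 13 → queue [7, 5, 4, 2, 13]
Visit 7; enqueue 9 → queue [5, 4, 2, 13, 9]
Visit 5; enqueue 12, 6 → queue [4, 2, 13, 9, 12, 6]
Visit 4; enqueue 1 → queue [2, 13, 9, 12, 6, 1]
Visit 2 → queue [13, 9, 12, 6, 1]
Visit 13 → queue [9, 12, 6, 1]
Visit 9; enqueue 3 → queue [12, 6, 1, 3]
Visit 12; enqueue 10 → queue [6, 1, 3, 10]
Visit 6 → queue [1, 3, 10]
Visit 1 → queue [3, 10]
Visit 3 → queue [10]
Visit 10 → queue []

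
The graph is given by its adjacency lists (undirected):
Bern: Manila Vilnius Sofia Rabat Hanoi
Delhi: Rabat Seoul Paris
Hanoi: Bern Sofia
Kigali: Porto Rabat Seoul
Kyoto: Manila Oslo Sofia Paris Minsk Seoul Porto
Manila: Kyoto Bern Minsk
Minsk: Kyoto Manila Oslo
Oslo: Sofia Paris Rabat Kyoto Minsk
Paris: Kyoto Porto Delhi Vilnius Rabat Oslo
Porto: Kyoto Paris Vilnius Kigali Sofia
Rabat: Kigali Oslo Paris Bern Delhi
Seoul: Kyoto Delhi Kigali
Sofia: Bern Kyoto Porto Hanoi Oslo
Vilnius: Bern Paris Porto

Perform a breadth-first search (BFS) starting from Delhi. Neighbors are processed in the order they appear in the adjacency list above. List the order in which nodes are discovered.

Visit Delhi; enqueue Rabat, Seoul, Paris → queue [Rabat, Seoul, Paris]
Visit Rabat; enqueue Kigali, Oslo, Bern → queue [Seoul, Paris, Kigali, Oslo, Bern]
Visit Seoul; enqueue Kyoto → queue [Paris, Kigali, Oslo, Bern, Kyoto]
Visit Paris; enqueue Porto, Vilnius → queue [Kigali, Oslo, Bern, Kyoto, Porto, Vilnius]
Visit Kigali → queue [Oslo, Bern, Kyoto, Porto, Vilnius]
Visit Oslo; enqueue Sofia, Minsk → queue [Bern, Kyoto, Porto, Vilnius, Sofia, Minsk]
Visit Bern; enqueue Manila, Hanoi → queue [Kyoto, Porto, Vilnius, Sofia, Minsk, Manila, Hanoi]
Visit Kyoto → queue [Porto, Vilnius, Sofia, Minsk, Manila, Hanoi]
Visit Porto → queue [Vilnius, Sofia, Minsk, Manila, Hanoi]
Visit Vilnius → queue [Sofia, Minsk, Manila, Hanoi]
Visit Sofia → queue [Minsk, Manila, Hanoi]
Visit Minsk → queue [Manila, Hanoi]
Visit Manila → queue [Hanoi]
Visit Hanoi → queue []

Delhi Rabat Seoul Paris Kigali Oslo Bern Kyoto Porto Vilnius Sofia Minsk Manila Hanoi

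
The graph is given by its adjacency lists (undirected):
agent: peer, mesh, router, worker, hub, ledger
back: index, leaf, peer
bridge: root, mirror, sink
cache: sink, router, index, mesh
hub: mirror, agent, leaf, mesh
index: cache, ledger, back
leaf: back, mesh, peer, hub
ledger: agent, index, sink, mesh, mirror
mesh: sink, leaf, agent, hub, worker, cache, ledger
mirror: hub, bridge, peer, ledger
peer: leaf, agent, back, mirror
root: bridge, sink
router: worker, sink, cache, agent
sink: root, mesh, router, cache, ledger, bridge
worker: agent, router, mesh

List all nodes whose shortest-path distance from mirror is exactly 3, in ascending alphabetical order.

cache, router, worker

Level 0: mirror
Level 1: bridge, hub, ledger, peer
Level 2: agent, back, index, leaf, mesh, root, sink
Level 3: cache, router, worker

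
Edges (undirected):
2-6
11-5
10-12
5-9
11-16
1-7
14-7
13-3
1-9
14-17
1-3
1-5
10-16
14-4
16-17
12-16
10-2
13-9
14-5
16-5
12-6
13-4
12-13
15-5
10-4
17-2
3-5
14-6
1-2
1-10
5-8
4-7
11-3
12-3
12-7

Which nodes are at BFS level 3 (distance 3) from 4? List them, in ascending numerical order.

8, 11, 15

Level 0: 4
Level 1: 7, 10, 13, 14
Level 2: 1, 2, 3, 5, 6, 9, 12, 16, 17
Level 3: 8, 11, 15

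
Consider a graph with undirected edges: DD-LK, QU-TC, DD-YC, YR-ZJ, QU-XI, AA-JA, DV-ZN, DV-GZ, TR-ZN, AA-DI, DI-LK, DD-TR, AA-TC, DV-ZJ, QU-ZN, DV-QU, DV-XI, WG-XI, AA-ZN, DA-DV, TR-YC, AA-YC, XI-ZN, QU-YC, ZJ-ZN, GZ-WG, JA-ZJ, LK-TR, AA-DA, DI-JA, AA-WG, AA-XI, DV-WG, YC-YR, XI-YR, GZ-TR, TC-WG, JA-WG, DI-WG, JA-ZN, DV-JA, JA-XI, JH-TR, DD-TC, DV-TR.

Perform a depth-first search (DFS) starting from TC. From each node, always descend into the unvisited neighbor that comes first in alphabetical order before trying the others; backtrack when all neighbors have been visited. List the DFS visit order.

TC → AA → DA → DV → GZ → TR → DD → LK → DI → JA → WG → XI → QU → YC → YR → ZJ → ZN → JH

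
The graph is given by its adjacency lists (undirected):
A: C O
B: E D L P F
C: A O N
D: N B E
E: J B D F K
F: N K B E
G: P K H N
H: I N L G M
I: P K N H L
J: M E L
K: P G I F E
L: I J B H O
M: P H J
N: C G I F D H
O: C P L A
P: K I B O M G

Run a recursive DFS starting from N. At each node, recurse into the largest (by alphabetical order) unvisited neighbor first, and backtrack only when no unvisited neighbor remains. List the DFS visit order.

Visit N
N → I
I → P
P → O
O → L
L → J
J → M
M → H
H → G
G → K
K → F
F → E
E → D
D → B
O → C
C → A

N → I → P → O → L → J → M → H → G → K → F → E → D → B → C → A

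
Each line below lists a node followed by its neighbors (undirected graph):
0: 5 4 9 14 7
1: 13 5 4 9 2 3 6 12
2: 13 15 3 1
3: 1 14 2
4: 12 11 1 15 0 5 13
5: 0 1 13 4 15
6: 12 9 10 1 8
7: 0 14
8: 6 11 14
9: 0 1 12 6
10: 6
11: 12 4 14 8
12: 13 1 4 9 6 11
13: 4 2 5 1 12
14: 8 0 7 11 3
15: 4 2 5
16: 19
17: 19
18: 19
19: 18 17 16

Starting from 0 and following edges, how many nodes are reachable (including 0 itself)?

16

BFS from 0 visits: 0, 4, 5, 7, 9, 14, 1, 11, 12, 13, 15, 6, 3, 8, 2, 10
Reachable nodes: 16 of 20 total.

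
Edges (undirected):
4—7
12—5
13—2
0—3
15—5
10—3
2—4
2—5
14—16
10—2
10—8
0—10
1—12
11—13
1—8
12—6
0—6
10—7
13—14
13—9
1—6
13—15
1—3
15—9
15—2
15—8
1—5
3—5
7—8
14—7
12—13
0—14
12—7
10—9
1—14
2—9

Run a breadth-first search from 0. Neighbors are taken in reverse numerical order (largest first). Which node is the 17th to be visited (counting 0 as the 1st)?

Visit 0; enqueue 14, 10, 6, 3 → queue [14, 10, 6, 3]
Visit 14; enqueue 16, 13, 7, 1 → queue [10, 6, 3, 16, 13, 7, 1]
Visit 10; enqueue 9, 8, 2 → queue [6, 3, 16, 13, 7, 1, 9, 8, 2]
Visit 6; enqueue 12 → queue [3, 16, 13, 7, 1, 9, 8, 2, 12]
Visit 3; enqueue 5 → queue [16, 13, 7, 1, 9, 8, 2, 12, 5]
Visit 16 → queue [13, 7, 1, 9, 8, 2, 12, 5]
Visit 13; enqueue 15, 11 → queue [7, 1, 9, 8, 2, 12, 5, 15, 11]
Visit 7; enqueue 4 → queue [1, 9, 8, 2, 12, 5, 15, 11, 4]
Visit 1 → queue [9, 8, 2, 12, 5, 15, 11, 4]
Visit 9 → queue [8, 2, 12, 5, 15, 11, 4]
Visit 8 → queue [2, 12, 5, 15, 11, 4]
Visit 2 → queue [12, 5, 15, 11, 4]
Visit 12 → queue [5, 15, 11, 4]
Visit 5 → queue [15, 11, 4]
Visit 15 → queue [11, 4]
Visit 11 → queue [4]
Visit 4 → queue []

Visit order: 0, 14, 10, 6, 3, 16, 13, 7, 1, 9, 8, 2, 12, 5, 15, 11, 4

4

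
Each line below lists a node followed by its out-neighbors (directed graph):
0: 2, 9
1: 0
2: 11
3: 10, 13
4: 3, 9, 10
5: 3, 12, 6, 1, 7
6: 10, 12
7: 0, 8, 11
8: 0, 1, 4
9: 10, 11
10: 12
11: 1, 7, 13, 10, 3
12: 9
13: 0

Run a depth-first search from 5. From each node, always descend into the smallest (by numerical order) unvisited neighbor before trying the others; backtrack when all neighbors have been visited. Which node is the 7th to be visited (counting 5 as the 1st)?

Visit 5
5 → 1
1 → 0
0 → 2
2 → 11
11 → 3
3 → 10
10 → 12
12 → 9
3 → 13
11 → 7
7 → 8
8 → 4
5 → 6

Visit order: 5, 1, 0, 2, 11, 3, 10, 12, 9, 13, 7, 8, 4, 6

10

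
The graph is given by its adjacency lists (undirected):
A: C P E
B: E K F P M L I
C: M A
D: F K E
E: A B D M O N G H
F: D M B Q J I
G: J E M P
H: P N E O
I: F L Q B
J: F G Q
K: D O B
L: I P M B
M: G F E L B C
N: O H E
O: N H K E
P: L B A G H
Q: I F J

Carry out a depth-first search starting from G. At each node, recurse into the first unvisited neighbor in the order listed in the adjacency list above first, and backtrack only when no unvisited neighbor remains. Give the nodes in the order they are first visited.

G, J, F, D, K, O, N, H, P, L, I, Q, B, E, A, C, M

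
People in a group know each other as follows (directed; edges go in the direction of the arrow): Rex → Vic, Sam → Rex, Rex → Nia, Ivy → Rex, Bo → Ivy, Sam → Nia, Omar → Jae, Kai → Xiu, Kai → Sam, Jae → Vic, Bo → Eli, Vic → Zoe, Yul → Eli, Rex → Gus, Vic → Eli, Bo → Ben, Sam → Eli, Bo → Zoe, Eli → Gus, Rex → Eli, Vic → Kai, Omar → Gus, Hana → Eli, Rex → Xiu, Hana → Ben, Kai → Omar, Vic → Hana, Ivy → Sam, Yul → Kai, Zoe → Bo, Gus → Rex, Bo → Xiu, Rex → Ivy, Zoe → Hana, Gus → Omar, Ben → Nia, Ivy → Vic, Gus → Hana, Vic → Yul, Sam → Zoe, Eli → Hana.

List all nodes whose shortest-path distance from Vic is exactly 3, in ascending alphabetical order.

Ivy, Jae, Nia, Rex

Level 0: Vic
Level 1: Eli, Hana, Kai, Yul, Zoe
Level 2: Ben, Bo, Gus, Omar, Sam, Xiu
Level 3: Ivy, Jae, Nia, Rex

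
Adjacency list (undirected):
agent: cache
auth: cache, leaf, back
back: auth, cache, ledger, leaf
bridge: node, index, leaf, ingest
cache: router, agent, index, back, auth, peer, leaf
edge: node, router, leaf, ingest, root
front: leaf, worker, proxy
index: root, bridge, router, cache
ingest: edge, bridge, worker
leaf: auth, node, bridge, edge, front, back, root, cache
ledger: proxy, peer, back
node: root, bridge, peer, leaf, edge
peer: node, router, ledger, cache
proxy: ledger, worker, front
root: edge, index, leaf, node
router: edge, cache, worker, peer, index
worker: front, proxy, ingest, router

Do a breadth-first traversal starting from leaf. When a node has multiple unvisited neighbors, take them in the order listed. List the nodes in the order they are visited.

leaf, auth, node, bridge, edge, front, back, root, cache, peer, index, ingest, router, worker, proxy, ledger, agent

Visit leaf; enqueue auth, node, bridge, edge, front, back, root, cache → queue [auth, node, bridge, edge, front, back, root, cache]
Visit auth → queue [node, bridge, edge, front, back, root, cache]
Visit node; enqueue peer → queue [bridge, edge, front, back, root, cache, peer]
Visit bridge; enqueue index, ingest → queue [edge, front, back, root, cache, peer, index, ingest]
Visit edge; enqueue router → queue [front, back, root, cache, peer, index, ingest, router]
Visit front; enqueue worker, proxy → queue [back, root, cache, peer, index, ingest, router, worker, proxy]
Visit back; enqueue ledger → queue [root, cache, peer, index, ingest, router, worker, proxy, ledger]
Visit root → queue [cache, peer, index, ingest, router, worker, proxy, ledger]
Visit cache; enqueue agent → queue [peer, index, ingest, router, worker, proxy, ledger, agent]
Visit peer → queue [index, ingest, router, worker, proxy, ledger, agent]
Visit index → queue [ingest, router, worker, proxy, ledger, agent]
Visit ingest → queue [router, worker, proxy, ledger, agent]
Visit router → queue [worker, proxy, ledger, agent]
Visit worker → queue [proxy, ledger, agent]
Visit proxy → queue [ledger, agent]
Visit ledger → queue [agent]
Visit agent → queue []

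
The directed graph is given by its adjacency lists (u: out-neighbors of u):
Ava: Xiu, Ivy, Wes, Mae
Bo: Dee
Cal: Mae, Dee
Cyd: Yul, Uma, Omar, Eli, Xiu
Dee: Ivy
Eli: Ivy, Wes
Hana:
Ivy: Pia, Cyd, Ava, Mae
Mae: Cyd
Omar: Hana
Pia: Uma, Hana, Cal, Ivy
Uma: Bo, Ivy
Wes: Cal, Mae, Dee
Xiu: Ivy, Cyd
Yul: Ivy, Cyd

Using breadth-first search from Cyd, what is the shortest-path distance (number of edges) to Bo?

2

Level 0: Cyd
Level 1: Eli, Omar, Uma, Xiu, Yul
Level 2: Bo, Hana, Ivy, Wes
Level 3: Ava, Cal, Dee, Mae, Pia
Bo first appears at level 2.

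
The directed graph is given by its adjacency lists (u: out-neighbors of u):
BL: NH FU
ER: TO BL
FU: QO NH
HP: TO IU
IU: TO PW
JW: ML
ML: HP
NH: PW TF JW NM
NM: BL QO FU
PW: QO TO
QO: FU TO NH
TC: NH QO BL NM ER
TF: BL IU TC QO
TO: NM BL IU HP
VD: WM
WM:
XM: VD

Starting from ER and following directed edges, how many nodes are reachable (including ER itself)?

BFS from ER visits: ER, TO, BL, NM, IU, HP, NH, FU, QO, PW, TF, JW, TC, ML
Reachable nodes: 14 of 17 total.

14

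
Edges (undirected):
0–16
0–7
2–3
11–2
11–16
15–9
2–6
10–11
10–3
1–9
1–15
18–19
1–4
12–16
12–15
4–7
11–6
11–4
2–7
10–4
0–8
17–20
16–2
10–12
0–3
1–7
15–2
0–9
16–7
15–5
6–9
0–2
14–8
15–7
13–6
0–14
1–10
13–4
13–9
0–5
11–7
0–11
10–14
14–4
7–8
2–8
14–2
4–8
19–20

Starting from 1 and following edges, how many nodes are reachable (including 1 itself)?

BFS from 1 visits: 1, 4, 7, 9, 10, 15, 8, 11, 13, 14, 0, 2, 16, 6, 3, 12, 5
Reachable nodes: 17 of 21 total.

17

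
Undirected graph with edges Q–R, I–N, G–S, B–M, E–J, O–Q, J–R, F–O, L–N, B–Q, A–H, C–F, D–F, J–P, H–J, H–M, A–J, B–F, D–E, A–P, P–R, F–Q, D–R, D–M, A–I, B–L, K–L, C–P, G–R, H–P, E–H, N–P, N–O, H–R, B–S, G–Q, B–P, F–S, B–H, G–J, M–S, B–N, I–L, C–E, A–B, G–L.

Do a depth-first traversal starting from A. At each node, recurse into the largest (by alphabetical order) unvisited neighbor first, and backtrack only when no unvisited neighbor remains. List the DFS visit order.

Visit A
A → P
P → R
R → Q
Q → O
O → N
N → L
L → K
L → I
L → G
G → S
S → M
M → H
H → J
J → E
E → D
D → F
F → C
F → B

A, P, R, Q, O, N, L, K, I, G, S, M, H, J, E, D, F, C, B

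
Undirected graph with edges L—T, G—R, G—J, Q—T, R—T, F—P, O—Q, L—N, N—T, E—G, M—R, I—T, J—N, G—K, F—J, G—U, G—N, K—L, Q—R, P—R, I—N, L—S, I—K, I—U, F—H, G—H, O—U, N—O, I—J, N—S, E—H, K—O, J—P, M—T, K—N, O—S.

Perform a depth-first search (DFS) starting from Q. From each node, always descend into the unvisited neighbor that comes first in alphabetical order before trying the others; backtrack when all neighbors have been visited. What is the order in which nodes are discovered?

Visit Q
Q → O
O → K
K → G
G → E
E → H
H → F
F → J
J → I
I → N
N → L
L → S
L → T
T → M
M → R
R → P
I → U

Q → O → K → G → E → H → F → J → I → N → L → S → T → M → R → P → U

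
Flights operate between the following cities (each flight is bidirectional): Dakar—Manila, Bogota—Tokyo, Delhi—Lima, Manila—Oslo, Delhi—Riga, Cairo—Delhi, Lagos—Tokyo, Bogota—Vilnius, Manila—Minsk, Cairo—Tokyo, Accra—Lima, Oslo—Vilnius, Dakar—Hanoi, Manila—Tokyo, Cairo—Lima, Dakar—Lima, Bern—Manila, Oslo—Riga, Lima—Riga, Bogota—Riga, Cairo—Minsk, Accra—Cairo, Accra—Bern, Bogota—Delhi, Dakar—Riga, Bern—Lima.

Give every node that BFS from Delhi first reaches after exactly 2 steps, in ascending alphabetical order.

Accra, Bern, Dakar, Minsk, Oslo, Tokyo, Vilnius

Level 0: Delhi
Level 1: Bogota, Cairo, Lima, Riga
Level 2: Accra, Bern, Dakar, Minsk, Oslo, Tokyo, Vilnius
Level 3: Hanoi, Lagos, Manila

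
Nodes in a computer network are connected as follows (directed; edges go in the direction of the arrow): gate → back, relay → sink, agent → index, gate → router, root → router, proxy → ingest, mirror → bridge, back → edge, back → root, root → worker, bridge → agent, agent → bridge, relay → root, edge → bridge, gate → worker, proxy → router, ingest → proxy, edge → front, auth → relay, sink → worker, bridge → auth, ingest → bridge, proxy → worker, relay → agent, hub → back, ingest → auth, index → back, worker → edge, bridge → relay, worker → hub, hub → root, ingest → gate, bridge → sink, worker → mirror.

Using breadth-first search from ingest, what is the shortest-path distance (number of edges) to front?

Level 0: ingest
Level 1: auth, bridge, gate, proxy
Level 2: agent, back, relay, router, sink, worker
Level 3: edge, hub, index, mirror, root
Level 4: front
front first appears at level 4.

4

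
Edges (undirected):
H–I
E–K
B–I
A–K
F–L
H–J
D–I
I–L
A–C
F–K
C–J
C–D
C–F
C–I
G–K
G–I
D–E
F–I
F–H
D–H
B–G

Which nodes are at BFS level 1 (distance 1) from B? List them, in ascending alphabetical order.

Level 0: B
Level 1: G, I
Level 2: C, D, F, H, K, L
Level 3: A, E, J

G, I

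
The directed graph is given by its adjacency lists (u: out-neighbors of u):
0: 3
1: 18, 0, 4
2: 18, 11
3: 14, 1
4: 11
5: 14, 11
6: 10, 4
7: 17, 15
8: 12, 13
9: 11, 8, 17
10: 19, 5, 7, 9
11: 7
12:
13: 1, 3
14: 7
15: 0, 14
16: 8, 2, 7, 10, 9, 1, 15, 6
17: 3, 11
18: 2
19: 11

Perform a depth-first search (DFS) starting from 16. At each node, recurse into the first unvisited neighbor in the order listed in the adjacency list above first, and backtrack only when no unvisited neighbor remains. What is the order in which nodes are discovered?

16 → 8 → 12 → 13 → 1 → 18 → 2 → 11 → 7 → 17 → 3 → 14 → 15 → 0 → 4 → 10 → 19 → 5 → 9 → 6

Visit 16
16 → 8
8 → 12
8 → 13
13 → 1
1 → 18
18 → 2
2 → 11
11 → 7
7 → 17
17 → 3
3 → 14
7 → 15
15 → 0
1 → 4
16 → 10
10 → 19
10 → 5
10 → 9
16 → 6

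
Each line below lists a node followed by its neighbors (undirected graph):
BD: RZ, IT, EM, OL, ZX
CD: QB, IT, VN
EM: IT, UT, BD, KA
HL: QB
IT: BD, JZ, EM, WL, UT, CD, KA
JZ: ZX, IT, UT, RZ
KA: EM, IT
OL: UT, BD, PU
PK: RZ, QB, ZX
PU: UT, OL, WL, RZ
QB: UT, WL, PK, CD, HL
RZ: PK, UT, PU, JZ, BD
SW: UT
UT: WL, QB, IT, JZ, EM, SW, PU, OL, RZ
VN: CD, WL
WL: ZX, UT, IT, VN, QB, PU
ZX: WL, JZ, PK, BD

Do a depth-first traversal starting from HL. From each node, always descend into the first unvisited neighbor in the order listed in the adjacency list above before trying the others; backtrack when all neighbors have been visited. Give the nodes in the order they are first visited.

Visit HL
HL → QB
QB → UT
UT → WL
WL → ZX
ZX → JZ
JZ → IT
IT → BD
BD → RZ
RZ → PK
RZ → PU
PU → OL
BD → EM
EM → KA
IT → CD
CD → VN
UT → SW

HL, QB, UT, WL, ZX, JZ, IT, BD, RZ, PK, PU, OL, EM, KA, CD, VN, SW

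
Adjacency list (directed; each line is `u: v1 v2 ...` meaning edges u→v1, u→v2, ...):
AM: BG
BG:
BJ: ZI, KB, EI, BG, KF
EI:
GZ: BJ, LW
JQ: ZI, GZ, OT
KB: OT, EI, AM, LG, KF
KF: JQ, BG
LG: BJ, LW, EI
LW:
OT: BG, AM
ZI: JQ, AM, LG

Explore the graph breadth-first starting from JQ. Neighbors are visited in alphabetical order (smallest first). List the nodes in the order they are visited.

Visit JQ; enqueue GZ, OT, ZI → queue [GZ, OT, ZI]
Visit GZ; enqueue BJ, LW → queue [OT, ZI, BJ, LW]
Visit OT; enqueue AM, BG → queue [ZI, BJ, LW, AM, BG]
Visit ZI; enqueue LG → queue [BJ, LW, AM, BG, LG]
Visit BJ; enqueue EI, KB, KF → queue [LW, AM, BG, LG, EI, KB, KF]
Visit LW → queue [AM, BG, LG, EI, KB, KF]
Visit AM → queue [BG, LG, EI, KB, KF]
Visit BG → queue [LG, EI, KB, KF]
Visit LG → queue [EI, KB, KF]
Visit EI → queue [KB, KF]
Visit KB → queue [KF]
Visit KF → queue []

JQ GZ OT ZI BJ LW AM BG LG EI KB KF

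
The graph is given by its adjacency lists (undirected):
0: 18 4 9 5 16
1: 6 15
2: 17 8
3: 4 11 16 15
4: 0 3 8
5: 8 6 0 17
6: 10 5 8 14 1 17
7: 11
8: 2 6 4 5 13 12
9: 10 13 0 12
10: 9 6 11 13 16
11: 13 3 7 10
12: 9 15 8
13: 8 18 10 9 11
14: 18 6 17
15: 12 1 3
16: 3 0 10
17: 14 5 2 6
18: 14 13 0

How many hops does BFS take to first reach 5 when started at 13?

2

Level 0: 13
Level 1: 8, 9, 10, 11, 18
Level 2: 0, 2, 3, 4, 5, 6, 7, 12, 14, 16
Level 3: 1, 15, 17
5 first appears at level 2.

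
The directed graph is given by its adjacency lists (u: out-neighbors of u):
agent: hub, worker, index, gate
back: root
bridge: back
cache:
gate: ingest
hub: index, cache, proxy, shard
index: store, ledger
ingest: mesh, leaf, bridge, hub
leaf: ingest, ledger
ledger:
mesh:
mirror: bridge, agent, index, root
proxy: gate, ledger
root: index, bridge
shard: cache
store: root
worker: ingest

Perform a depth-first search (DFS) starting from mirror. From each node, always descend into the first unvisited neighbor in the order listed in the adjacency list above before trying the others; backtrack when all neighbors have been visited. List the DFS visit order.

Visit mirror
mirror → bridge
bridge → back
back → root
root → index
index → store
index → ledger
mirror → agent
agent → hub
hub → cache
hub → proxy
proxy → gate
gate → ingest
ingest → mesh
ingest → leaf
hub → shard
agent → worker

mirror, bridge, back, root, index, store, ledger, agent, hub, cache, proxy, gate, ingest, mesh, leaf, shard, worker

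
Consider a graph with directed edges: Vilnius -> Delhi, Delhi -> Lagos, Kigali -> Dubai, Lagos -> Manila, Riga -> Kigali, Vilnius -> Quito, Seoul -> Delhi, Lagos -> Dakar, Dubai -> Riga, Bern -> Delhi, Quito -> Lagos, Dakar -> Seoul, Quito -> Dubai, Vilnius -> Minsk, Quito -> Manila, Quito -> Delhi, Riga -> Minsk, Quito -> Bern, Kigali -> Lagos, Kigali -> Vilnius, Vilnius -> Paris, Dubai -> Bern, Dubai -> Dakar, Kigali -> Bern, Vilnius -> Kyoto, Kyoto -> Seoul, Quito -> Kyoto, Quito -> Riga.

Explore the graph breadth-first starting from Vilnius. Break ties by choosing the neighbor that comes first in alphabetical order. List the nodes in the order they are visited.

Visit Vilnius; enqueue Delhi, Kyoto, Minsk, Paris, Quito → queue [Delhi, Kyoto, Minsk, Paris, Quito]
Visit Delhi; enqueue Lagos → queue [Kyoto, Minsk, Paris, Quito, Lagos]
Visit Kyoto; enqueue Seoul → queue [Minsk, Paris, Quito, Lagos, Seoul]
Visit Minsk → queue [Paris, Quito, Lagos, Seoul]
Visit Paris → queue [Quito, Lagos, Seoul]
Visit Quito; enqueue Bern, Dubai, Manila, Riga → queue [Lagos, Seoul, Bern, Dubai, Manila, Riga]
Visit Lagos; enqueue Dakar → queue [Seoul, Bern, Dubai, Manila, Riga, Dakar]
Visit Seoul → queue [Bern, Dubai, Manila, Riga, Dakar]
Visit Bern → queue [Dubai, Manila, Riga, Dakar]
Visit Dubai → queue [Manila, Riga, Dakar]
Visit Manila → queue [Riga, Dakar]
Visit Riga; enqueue Kigali → queue [Dakar, Kigali]
Visit Dakar → queue [Kigali]
Visit Kigali → queue []

Vilnius -> Delhi -> Kyoto -> Minsk -> Paris -> Quito -> Lagos -> Seoul -> Bern -> Dubai -> Manila -> Riga -> Dakar -> Kigali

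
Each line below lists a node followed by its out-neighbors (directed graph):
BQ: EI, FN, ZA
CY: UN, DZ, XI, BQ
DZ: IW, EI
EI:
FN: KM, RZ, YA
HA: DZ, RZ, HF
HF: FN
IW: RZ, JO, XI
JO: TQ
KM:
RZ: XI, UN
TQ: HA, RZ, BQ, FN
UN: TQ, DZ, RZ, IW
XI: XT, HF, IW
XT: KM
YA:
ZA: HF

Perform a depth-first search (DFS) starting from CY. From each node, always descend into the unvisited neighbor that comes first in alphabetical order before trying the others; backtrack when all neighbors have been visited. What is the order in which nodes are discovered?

CY BQ EI FN KM RZ UN DZ IW JO TQ HA HF XI XT YA ZA

Visit CY
CY → BQ
BQ → EI
BQ → FN
FN → KM
FN → RZ
RZ → UN
UN → DZ
DZ → IW
IW → JO
JO → TQ
TQ → HA
HA → HF
IW → XI
XI → XT
FN → YA
BQ → ZA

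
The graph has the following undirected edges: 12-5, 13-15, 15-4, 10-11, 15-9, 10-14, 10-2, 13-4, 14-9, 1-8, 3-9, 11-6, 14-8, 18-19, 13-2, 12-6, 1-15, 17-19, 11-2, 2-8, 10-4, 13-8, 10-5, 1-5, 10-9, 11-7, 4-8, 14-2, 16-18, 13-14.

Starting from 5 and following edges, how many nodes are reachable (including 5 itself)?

15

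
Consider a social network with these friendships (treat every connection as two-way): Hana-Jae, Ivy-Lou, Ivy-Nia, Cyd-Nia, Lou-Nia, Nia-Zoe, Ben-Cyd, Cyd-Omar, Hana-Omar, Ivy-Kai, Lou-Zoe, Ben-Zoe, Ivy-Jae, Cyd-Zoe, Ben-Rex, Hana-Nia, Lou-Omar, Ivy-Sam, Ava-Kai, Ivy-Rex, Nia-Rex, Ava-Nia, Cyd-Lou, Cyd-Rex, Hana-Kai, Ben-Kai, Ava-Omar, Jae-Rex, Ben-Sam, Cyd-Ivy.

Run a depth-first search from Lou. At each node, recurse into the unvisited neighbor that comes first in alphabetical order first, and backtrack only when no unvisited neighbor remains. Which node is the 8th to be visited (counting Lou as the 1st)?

Visit Lou
Lou → Cyd
Cyd → Ben
Ben → Kai
Kai → Ava
Ava → Nia
Nia → Hana
Hana → Jae
Jae → Ivy
Ivy → Rex
Ivy → Sam
Hana → Omar
Nia → Zoe

Visit order: Lou, Cyd, Ben, Kai, Ava, Nia, Hana, Jae, Ivy, Rex, Sam, Omar, Zoe

Jae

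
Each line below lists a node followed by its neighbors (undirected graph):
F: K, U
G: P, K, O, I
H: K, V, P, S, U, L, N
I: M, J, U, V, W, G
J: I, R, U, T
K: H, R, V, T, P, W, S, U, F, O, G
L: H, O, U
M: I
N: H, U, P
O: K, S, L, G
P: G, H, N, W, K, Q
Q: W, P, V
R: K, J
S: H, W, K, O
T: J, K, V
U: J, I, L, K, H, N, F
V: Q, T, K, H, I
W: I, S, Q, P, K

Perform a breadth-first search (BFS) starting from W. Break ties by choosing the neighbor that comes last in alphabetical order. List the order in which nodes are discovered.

Visit W; enqueue S, Q, P, K, I → queue [S, Q, P, K, I]
Visit S; enqueue O, H → queue [Q, P, K, I, O, H]
Visit Q; enqueue V → queue [P, K, I, O, H, V]
Visit P; enqueue N, G → queue [K, I, O, H, V, N, G]
Visit K; enqueue U, T, R, F → queue [I, O, H, V, N, G, U, T, R, F]
Visit I; enqueue M, J → queue [O, H, V, N, G, U, T, R, F, M, J]
Visit O; enqueue L → queue [H, V, N, G, U, T, R, F, M, J, L]
Visit H → queue [V, N, G, U, T, R, F, M, J, L]
Visit V → queue [N, G, U, T, R, F, M, J, L]
Visit N → queue [G, U, T, R, F, M, J, L]
Visit G → queue [U, T, R, F, M, J, L]
Visit U → queue [T, R, F, M, J, L]
Visit T → queue [R, F, M, J, L]
Visit R → queue [F, M, J, L]
Visit F → queue [M, J, L]
Visit M → queue [J, L]
Visit J → queue [L]
Visit L → queue []

W S Q P K I O H V N G U T R F M J L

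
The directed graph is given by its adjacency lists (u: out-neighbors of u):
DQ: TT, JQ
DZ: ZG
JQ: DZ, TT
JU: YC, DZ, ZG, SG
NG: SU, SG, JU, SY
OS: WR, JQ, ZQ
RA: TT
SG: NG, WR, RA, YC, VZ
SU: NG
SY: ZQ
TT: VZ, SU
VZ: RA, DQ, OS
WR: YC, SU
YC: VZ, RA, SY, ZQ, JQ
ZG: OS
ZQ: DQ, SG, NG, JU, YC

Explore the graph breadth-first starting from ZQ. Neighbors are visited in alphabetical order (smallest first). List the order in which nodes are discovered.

Visit ZQ; enqueue DQ, JU, NG, SG, YC → queue [DQ, JU, NG, SG, YC]
Visit DQ; enqueue JQ, TT → queue [JU, NG, SG, YC, JQ, TT]
Visit JU; enqueue DZ, ZG → queue [NG, SG, YC, JQ, TT, DZ, ZG]
Visit NG; enqueue SU, SY → queue [SG, YC, JQ, TT, DZ, ZG, SU, SY]
Visit SG; enqueue RA, VZ, WR → queue [YC, JQ, TT, DZ, ZG, SU, SY, RA, VZ, WR]
Visit YC → queue [JQ, TT, DZ, ZG, SU, SY, RA, VZ, WR]
Visit JQ → queue [TT, DZ, ZG, SU, SY, RA, VZ, WR]
Visit TT → queue [DZ, ZG, SU, SY, RA, VZ, WR]
Visit DZ → queue [ZG, SU, SY, RA, VZ, WR]
Visit ZG; enqueue OS → queue [SU, SY, RA, VZ, WR, OS]
Visit SU → queue [SY, RA, VZ, WR, OS]
Visit SY → queue [RA, VZ, WR, OS]
Visit RA → queue [VZ, WR, OS]
Visit VZ → queue [WR, OS]
Visit WR → queue [OS]
Visit OS → queue []

ZQ, DQ, JU, NG, SG, YC, JQ, TT, DZ, ZG, SU, SY, RA, VZ, WR, OS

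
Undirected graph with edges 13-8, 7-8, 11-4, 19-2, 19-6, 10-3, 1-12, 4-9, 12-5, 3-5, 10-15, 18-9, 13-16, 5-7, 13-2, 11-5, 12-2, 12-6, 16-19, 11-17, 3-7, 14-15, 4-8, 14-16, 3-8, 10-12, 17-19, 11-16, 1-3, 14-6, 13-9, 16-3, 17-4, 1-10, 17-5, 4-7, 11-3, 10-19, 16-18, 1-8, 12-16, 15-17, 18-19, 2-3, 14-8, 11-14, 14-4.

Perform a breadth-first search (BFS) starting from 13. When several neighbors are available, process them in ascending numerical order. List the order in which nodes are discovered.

13 → 2 → 8 → 9 → 16 → 3 → 12 → 19 → 1 → 4 → 7 → 14 → 18 → 11 → 5 → 10 → 6 → 17 → 15

Visit 13; enqueue 2, 8, 9, 16 → queue [2, 8, 9, 16]
Visit 2; enqueue 3, 12, 19 → queue [8, 9, 16, 3, 12, 19]
Visit 8; enqueue 1, 4, 7, 14 → queue [9, 16, 3, 12, 19, 1, 4, 7, 14]
Visit 9; enqueue 18 → queue [16, 3, 12, 19, 1, 4, 7, 14, 18]
Visit 16; enqueue 11 → queue [3, 12, 19, 1, 4, 7, 14, 18, 11]
Visit 3; enqueue 5, 10 → queue [12, 19, 1, 4, 7, 14, 18, 11, 5, 10]
Visit 12; enqueue 6 → queue [19, 1, 4, 7, 14, 18, 11, 5, 10, 6]
Visit 19; enqueue 17 → queue [1, 4, 7, 14, 18, 11, 5, 10, 6, 17]
Visit 1 → queue [4, 7, 14, 18, 11, 5, 10, 6, 17]
Visit 4 → queue [7, 14, 18, 11, 5, 10, 6, 17]
Visit 7 → queue [14, 18, 11, 5, 10, 6, 17]
Visit 14; enqueue 15 → queue [18, 11, 5, 10, 6, 17, 15]
Visit 18 → queue [11, 5, 10, 6, 17, 15]
Visit 11 → queue [5, 10, 6, 17, 15]
Visit 5 → queue [10, 6, 17, 15]
Visit 10 → queue [6, 17, 15]
Visit 6 → queue [17, 15]
Visit 17 → queue [15]
Visit 15 → queue []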